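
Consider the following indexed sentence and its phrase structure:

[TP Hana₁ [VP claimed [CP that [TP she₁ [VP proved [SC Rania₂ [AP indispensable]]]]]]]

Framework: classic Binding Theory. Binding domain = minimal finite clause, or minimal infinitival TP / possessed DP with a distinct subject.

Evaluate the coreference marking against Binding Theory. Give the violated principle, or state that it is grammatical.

grammatical

The two coindexed NPs are *Hana₁* and *she₁*.
*she₁* is a pronoun; nothing c-commands it within its binding domain (the embedded TP.), so Principle B holds trivially.
*Hana₁* is an R-expression; *she₁* does not c-command it, and no other NP shares its index, so Principle C is satisfied.
All principles are respected.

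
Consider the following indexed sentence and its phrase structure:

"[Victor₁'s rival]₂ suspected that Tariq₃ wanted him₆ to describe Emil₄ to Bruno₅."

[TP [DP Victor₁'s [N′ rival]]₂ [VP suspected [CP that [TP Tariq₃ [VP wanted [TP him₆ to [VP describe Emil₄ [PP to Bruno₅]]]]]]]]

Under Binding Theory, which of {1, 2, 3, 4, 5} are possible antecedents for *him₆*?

*him* is a pronoun, so Principle B applies: it must be free in its binding domain.
Binding domain of *him₆*: the embedded TP, whose subject is Tariq₃.
*Victor₁* and the pronoun do not c-command one another → neither Principle B nor Principle C is at stake; coindexation permitted.
*[Victor₁'s rival]₂* c-commands the pronoun but from outside its binding domain, and is not c-commanded by it → coindexation permitted.
*Tariq₃* c-commands the pronoun within its binding domain → coindexation would violate Principle B.
*Emil₄*: the pronoun c-commands this R-expression → coindexation would violate Principle C on *Emil₄*.
*Bruno₅*: the pronoun c-commands this R-expression → coindexation would violate Principle C on *Bruno₅*.

{1, 2}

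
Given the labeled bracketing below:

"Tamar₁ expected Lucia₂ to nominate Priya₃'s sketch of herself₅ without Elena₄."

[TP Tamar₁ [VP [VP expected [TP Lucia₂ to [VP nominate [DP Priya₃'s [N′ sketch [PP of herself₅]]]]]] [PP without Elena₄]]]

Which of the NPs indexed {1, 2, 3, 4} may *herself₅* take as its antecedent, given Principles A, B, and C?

*herself* is an anaphor, so Principle A applies: it must be bound in its binding domain.
Binding domain of *herself₅*: the possessed DP, whose subject is Priya₃.
*Tamar₁* c-commands the anaphor but is outside its binding domain → cannot satisfy Principle A.
*Lucia₂* c-commands the anaphor but is outside its binding domain → cannot satisfy Principle A.
*Priya₃* c-commands the anaphor within its binding domain → licit binder.
*Elena₄* does not c-command the anaphor → cannot bind it.

{3}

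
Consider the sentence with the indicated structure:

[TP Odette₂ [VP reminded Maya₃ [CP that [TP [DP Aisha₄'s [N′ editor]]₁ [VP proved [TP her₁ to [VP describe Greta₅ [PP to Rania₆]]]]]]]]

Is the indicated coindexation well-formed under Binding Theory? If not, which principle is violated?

Principle B

The two coindexed NPs are *[Aisha₄'s editor]₁* and *her₁*.
*her₁* is a pronoun. Its binding domain is the embedded TP, whose subject is [Aisha₄'s editor]₁.
*[Aisha₄'s editor]₁* c-commands it within that domain and carries the same index.
The pronoun is locally bound → Principle B violation.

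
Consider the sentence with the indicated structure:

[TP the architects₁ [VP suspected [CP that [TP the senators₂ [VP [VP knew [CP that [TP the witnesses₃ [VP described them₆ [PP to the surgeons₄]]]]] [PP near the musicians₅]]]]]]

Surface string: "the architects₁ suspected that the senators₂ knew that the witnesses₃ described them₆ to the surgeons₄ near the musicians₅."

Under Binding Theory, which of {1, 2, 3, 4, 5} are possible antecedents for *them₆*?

{1, 2, 5}

*them* is a pronoun, so Principle B applies: it must be free in its binding domain.
Binding domain of *them₆*: the embedded TP, whose subject is the witnesses₃.
*the architects₁* c-commands the pronoun but from outside its binding domain, and is not c-commanded by it → coindexation permitted.
*the senators₂* c-commands the pronoun but from outside its binding domain, and is not c-commanded by it → coindexation permitted.
*the witnesses₃* c-commands the pronoun within its binding domain → coindexation would violate Principle B.
*the surgeons₄*: the pronoun c-commands this R-expression → coindexation would violate Principle C on *the surgeons₄*.
*the musicians₅* and the pronoun do not c-command one another → neither Principle B nor Principle C is at stake; coindexation permitted.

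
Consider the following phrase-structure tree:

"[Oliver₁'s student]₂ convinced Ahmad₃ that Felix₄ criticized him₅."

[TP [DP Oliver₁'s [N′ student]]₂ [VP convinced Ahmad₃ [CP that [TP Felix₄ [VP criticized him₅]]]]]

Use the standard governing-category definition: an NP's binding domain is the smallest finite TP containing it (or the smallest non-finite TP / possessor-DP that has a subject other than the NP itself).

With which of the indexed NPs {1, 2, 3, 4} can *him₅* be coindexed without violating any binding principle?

*him* is a pronoun, so Principle B applies: it must be free in its binding domain.
Binding domain of *him₅*: the embedded TP, whose subject is Felix₄.
*Oliver₁* and the pronoun do not c-command one another → neither Principle B nor Principle C is at stake; coindexation permitted.
*[Oliver₁'s student]₂* c-commands the pronoun but from outside its binding domain, and is not c-commanded by it → coindexation permitted.
*Ahmad₃* c-commands the pronoun but from outside its binding domain, and is not c-commanded by it → coindexation permitted.
*Felix₄* c-commands the pronoun within its binding domain → coindexation would violate Principle B.

{1, 2, 3}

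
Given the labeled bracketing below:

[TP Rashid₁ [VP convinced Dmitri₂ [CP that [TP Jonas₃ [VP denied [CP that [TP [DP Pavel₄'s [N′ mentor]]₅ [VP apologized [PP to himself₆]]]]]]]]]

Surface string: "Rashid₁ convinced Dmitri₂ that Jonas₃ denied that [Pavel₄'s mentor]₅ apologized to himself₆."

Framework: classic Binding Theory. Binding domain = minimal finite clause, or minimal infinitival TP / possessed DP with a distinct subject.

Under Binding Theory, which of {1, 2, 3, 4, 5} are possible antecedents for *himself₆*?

*himself* is an anaphor, so Principle A applies: it must be bound in its binding domain.
Binding domain of *himself₆*: the embedded TP, whose subject is [Pavel₄'s mentor]₅.
*Rashid₁* c-commands the anaphor but is outside its binding domain → cannot satisfy Principle A.
*Dmitri₂* c-commands the anaphor but is outside its binding domain → cannot satisfy Principle A.
*Jonas₃* c-commands the anaphor but is outside its binding domain → cannot satisfy Principle A.
*Pavel₄* does not c-command the anaphor → cannot bind it.
*[Pavel₄'s mentor]₅* c-commands the anaphor within its binding domain → licit binder.

{5}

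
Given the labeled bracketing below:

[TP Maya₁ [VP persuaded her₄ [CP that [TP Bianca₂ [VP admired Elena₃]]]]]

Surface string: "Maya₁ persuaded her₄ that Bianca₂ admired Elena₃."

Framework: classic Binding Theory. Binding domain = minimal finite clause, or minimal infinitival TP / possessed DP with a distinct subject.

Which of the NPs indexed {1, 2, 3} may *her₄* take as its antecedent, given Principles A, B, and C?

none

*her* is a pronoun, so Principle B applies: it must be free in its binding domain.
Binding domain of *her₄*: the matrix TP, whose subject is Maya₁.
*Maya₁* c-commands the pronoun within its binding domain → coindexation would violate Principle B.
*Bianca₂*: the pronoun c-commands this R-expression → coindexation would violate Principle C on *Bianca₂*.
*Elena₃*: the pronoun c-commands this R-expression → coindexation would violate Principle C on *Elena₃*.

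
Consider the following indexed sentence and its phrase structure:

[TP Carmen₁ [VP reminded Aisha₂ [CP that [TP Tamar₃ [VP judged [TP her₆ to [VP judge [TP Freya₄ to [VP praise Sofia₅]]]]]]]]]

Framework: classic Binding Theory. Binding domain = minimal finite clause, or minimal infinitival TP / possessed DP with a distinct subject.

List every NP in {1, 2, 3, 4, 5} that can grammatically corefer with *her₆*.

*her* is a pronoun, so Principle B applies: it must be free in its binding domain.
Binding domain of *her₆*: the embedded TP, whose subject is Tamar₃.
*Carmen₁* c-commands the pronoun but from outside its binding domain, and is not c-commanded by it → coindexation permitted.
*Aisha₂* c-commands the pronoun but from outside its binding domain, and is not c-commanded by it → coindexation permitted.
*Tamar₃* c-commands the pronoun within its binding domain → coindexation would violate Principle B.
*Freya₄*: the pronoun c-commands this R-expression → coindexation would violate Principle C on *Freya₄*.
*Sofia₅*: the pronoun c-commands this R-expression → coindexation would violate Principle C on *Sofia₅*.

{1, 2}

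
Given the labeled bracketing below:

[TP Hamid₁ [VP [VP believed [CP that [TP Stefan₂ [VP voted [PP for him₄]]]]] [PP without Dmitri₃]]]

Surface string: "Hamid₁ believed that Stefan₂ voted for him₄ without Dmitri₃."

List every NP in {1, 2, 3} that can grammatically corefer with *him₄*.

{1, 3}

*him* is a pronoun, so Principle B applies: it must be free in its binding domain.
Binding domain of *him₄*: the embedded TP, whose subject is Stefan₂.
*Hamid₁* c-commands the pronoun but from outside its binding domain, and is not c-commanded by it → coindexation permitted.
*Stefan₂* c-commands the pronoun within its binding domain → coindexation would violate Principle B.
*Dmitri₃* and the pronoun do not c-command one another → neither Principle B nor Principle C is at stake; coindexation permitted.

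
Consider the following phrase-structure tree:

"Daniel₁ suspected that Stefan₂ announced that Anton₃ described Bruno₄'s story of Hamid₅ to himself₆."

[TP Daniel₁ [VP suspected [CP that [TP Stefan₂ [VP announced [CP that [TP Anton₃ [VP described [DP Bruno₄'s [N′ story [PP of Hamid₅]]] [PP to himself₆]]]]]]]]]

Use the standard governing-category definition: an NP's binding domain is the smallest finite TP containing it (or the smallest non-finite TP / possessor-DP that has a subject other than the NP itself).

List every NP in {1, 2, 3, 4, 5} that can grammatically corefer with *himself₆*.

{3}

*himself* is an anaphor, so Principle A applies: it must be bound in its binding domain.
Binding domain of *himself₆*: the embedded TP, whose subject is Anton₃.
*Daniel₁* c-commands the anaphor but is outside its binding domain → cannot satisfy Principle A.
*Stefan₂* c-commands the anaphor but is outside its binding domain → cannot satisfy Principle A.
*Anton₃* c-commands the anaphor within its binding domain → licit binder.
*Bruno₄* does not c-command the anaphor → cannot bind it.
*Hamid₅* does not c-command the anaphor → cannot bind it.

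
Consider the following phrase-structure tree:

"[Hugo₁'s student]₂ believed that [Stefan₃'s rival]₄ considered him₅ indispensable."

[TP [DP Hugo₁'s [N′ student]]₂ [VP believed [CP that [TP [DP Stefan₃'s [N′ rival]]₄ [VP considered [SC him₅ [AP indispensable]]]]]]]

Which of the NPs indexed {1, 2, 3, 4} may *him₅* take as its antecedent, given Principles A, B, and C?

{1, 2, 3}

*him* is a pronoun, so Principle B applies: it must be free in its binding domain.
Binding domain of *him₅*: the embedded TP, whose subject is [Stefan₃'s rival]₄.
*Hugo₁* and the pronoun do not c-command one another → neither Principle B nor Principle C is at stake; coindexation permitted.
*[Hugo₁'s student]₂* c-commands the pronoun but from outside its binding domain, and is not c-commanded by it → coindexation permitted.
*Stefan₃* and the pronoun do not c-command one another → neither Principle B nor Principle C is at stake; coindexation permitted.
*[Stefan₃'s rival]₄* c-commands the pronoun within its binding domain → coindexation would violate Principle B.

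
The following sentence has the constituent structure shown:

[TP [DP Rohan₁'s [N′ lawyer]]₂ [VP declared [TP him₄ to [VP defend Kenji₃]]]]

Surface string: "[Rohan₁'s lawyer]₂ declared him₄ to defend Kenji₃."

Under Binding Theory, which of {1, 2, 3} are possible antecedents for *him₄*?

*him* is a pronoun, so Principle B applies: it must be free in its binding domain.
Binding domain of *him₄*: the matrix TP, whose subject is [Rohan₁'s lawyer]₂.
*Rohan₁* and the pronoun do not c-command one another → neither Principle B nor Principle C is at stake; coindexation permitted.
*[Rohan₁'s lawyer]₂* c-commands the pronoun within its binding domain → coindexation would violate Principle B.
*Kenji₃*: the pronoun c-commands this R-expression → coindexation would violate Principle C on *Kenji₃*.

{1}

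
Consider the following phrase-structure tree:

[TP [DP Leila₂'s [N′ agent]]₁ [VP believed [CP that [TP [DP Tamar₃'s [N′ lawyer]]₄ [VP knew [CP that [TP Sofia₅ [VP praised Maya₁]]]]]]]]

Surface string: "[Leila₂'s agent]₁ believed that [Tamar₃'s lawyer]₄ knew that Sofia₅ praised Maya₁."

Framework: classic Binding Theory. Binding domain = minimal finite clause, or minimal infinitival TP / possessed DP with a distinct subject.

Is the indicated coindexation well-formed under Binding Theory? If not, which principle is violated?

Principle C

The two coindexed NPs are *[Leila₂'s agent]₁* and *Maya₁*.
*Maya₁* is an R-expression. Principle C requires it to be free everywhere.
*[Leila₂'s agent]₁* c-commands it and carries the same index.
The R-expression is bound → Principle C violation.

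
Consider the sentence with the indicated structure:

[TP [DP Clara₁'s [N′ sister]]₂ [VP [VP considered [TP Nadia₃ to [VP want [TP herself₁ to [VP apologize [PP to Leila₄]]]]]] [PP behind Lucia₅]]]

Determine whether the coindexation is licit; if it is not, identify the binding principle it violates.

The two coindexed NPs are *Clara₁* and *herself₁*.
*herself₁* is an anaphor. Principle A requires it to be bound within its binding domain — the embedded TP, whose subject is Nadia₃.
Within that domain it is c-commanded by *Nadia₃*, which does not share its index.
*Clara₁* does not c-command the anaphor at all.
The anaphor is unbound in its domain → Principle A violation.

Principle A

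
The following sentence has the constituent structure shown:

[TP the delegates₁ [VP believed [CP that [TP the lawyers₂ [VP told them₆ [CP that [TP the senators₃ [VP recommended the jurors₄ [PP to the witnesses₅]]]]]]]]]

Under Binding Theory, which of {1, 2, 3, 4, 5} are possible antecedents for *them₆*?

*them* is a pronoun, so Principle B applies: it must be free in its binding domain.
Binding domain of *them₆*: the embedded TP, whose subject is the lawyers₂.
*the delegates₁* c-commands the pronoun but from outside its binding domain, and is not c-commanded by it → coindexation permitted.
*the lawyers₂* c-commands the pronoun within its binding domain → coindexation would violate Principle B.
*the senators₃*: the pronoun c-commands this R-expression → coindexation would violate Principle C on *the senators₃*.
*the jurors₄*: the pronoun c-commands this R-expression → coindexation would violate Principle C on *the jurors₄*.
*the witnesses₅*: the pronoun c-commands this R-expression → coindexation would violate Principle C on *the witnesses₅*.

{1}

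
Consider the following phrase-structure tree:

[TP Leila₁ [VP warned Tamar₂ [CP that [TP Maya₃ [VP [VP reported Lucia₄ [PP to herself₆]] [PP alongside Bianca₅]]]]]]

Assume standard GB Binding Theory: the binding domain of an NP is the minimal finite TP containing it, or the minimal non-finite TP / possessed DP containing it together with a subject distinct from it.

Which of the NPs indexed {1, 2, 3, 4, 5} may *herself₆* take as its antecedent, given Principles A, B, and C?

{3, 4}

*herself* is an anaphor, so Principle A applies: it must be bound in its binding domain.
Binding domain of *herself₆*: the embedded TP, whose subject is Maya₃.
*Leila₁* c-commands the anaphor but is outside its binding domain → cannot satisfy Principle A.
*Tamar₂* c-commands the anaphor but is outside its binding domain → cannot satisfy Principle A.
*Maya₃* c-commands the anaphor within its binding domain → licit binder.
*Lucia₄* c-commands the anaphor within its binding domain → licit binder.
*Bianca₅* does not c-command the anaphor → cannot bind it.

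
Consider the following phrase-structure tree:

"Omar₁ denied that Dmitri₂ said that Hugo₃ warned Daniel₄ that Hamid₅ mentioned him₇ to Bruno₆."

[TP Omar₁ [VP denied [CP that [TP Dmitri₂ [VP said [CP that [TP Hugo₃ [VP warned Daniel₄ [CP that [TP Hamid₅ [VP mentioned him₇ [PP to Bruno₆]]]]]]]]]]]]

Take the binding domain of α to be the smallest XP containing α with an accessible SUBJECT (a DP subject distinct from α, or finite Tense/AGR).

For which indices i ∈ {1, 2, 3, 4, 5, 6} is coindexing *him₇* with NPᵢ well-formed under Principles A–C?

{1, 2, 3, 4}

*him* is a pronoun, so Principle B applies: it must be free in its binding domain.
Binding domain of *him₇*: the embedded TP, whose subject is Hamid₅.
*Omar₁* c-commands the pronoun but from outside its binding domain, and is not c-commanded by it → coindexation permitted.
*Dmitri₂* c-commands the pronoun but from outside its binding domain, and is not c-commanded by it → coindexation permitted.
*Hugo₃* c-commands the pronoun but from outside its binding domain, and is not c-commanded by it → coindexation permitted.
*Daniel₄* c-commands the pronoun but from outside its binding domain, and is not c-commanded by it → coindexation permitted.
*Hamid₅* c-commands the pronoun within its binding domain → coindexation would violate Principle B.
*Bruno₆*: the pronoun c-commands this R-expression → coindexation would violate Principle C on *Bruno₆*.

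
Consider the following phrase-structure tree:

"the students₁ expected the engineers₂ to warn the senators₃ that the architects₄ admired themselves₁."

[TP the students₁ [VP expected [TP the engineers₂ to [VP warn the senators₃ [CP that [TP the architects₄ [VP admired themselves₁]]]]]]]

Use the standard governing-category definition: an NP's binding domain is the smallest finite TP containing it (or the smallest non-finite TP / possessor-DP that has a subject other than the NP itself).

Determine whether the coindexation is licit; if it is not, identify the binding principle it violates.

Principle A

The two coindexed NPs are *the students₁* and *themselves₁*.
*themselves₁* is an anaphor. Principle A requires it to be bound within its binding domain — the embedded TP, whose subject is the architects₄.
Within that domain it is c-commanded by *the architects₄*, which does not share its index.
*the students₁* does c-command the anaphor, but from outside its binding domain.
The anaphor is unbound in its domain → Principle A violation.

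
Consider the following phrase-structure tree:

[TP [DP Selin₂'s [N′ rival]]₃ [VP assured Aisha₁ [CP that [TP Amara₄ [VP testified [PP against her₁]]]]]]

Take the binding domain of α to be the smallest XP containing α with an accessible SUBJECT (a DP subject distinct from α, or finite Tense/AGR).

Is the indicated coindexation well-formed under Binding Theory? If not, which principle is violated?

grammatical

The two coindexed NPs are *Aisha₁* and *her₁*.
*her₁* is a pronoun; its binding domain is the embedded TP, whose subject is Amara₄. Within that domain it is c-commanded only by *Amara₄*, which carries a different index — the pronoun is free locally, so Principle B holds.
*Aisha₁* is an R-expression; *her₁* does not c-command it, and no other NP shares its index, so Principle C is satisfied.
All principles are respected.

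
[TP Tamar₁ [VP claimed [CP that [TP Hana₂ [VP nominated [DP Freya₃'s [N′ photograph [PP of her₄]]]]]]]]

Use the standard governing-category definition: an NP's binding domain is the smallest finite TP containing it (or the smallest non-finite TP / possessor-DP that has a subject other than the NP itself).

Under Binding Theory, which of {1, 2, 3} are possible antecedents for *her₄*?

{1, 2}

*her* is a pronoun, so Principle B applies: it must be free in its binding domain.
Binding domain of *her₄*: the possessed DP, whose subject is Freya₃.
*Tamar₁* c-commands the pronoun but from outside its binding domain, and is not c-commanded by it → coindexation permitted.
*Hana₂* c-commands the pronoun but from outside its binding domain, and is not c-commanded by it → coindexation permitted.
*Freya₃* c-commands the pronoun within its binding domain → coindexation would violate Principle B.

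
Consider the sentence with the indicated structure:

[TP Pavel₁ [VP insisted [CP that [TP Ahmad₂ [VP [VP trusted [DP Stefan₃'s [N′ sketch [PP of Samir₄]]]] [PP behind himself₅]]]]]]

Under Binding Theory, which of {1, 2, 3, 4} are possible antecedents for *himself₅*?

{2}

*himself* is an anaphor, so Principle A applies: it must be bound in its binding domain.
Binding domain of *himself₅*: the embedded TP, whose subject is Ahmad₂.
*Pavel₁* c-commands the anaphor but is outside its binding domain → cannot satisfy Principle A.
*Ahmad₂* c-commands the anaphor within its binding domain → licit binder.
*Stefan₃* does not c-command the anaphor → cannot bind it.
*Samir₄* does not c-command the anaphor → cannot bind it.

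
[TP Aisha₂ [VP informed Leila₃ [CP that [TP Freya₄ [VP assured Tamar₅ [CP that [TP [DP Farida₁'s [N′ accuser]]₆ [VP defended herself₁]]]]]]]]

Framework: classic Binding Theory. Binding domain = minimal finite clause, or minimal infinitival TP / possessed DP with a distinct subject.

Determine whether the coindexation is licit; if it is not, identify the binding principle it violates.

The two coindexed NPs are *Farida₁* and *herself₁*.
*herself₁* is an anaphor. Principle A requires it to be bound within its binding domain — the embedded TP, whose subject is [Farida₁'s accuser]₆.
Within that domain it is c-commanded by *[Farida₁'s accuser]₆*, which does not share its index.
*Farida₁* does not c-command the anaphor at all.
The anaphor is unbound in its domain → Principle A violation.

Principle A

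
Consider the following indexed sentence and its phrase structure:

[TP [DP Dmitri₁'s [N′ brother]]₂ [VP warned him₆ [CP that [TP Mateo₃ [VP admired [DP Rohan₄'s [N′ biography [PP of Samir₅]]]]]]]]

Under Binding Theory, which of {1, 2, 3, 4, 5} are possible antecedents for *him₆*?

{1}

*him* is a pronoun, so Principle B applies: it must be free in its binding domain.
Binding domain of *him₆*: the matrix TP, whose subject is [Dmitri₁'s brother]₂.
*Dmitri₁* and the pronoun do not c-command one another → neither Principle B nor Principle C is at stake; coindexation permitted.
*[Dmitri₁'s brother]₂* c-commands the pronoun within its binding domain → coindexation would violate Principle B.
*Mateo₃*: the pronoun c-commands this R-expression → coindexation would violate Principle C on *Mateo₃*.
*Rohan₄*: the pronoun c-commands this R-expression → coindexation would violate Principle C on *Rohan₄*.
*Samir₅*: the pronoun c-commands this R-expression → coindexation would violate Principle C on *Samir₅*.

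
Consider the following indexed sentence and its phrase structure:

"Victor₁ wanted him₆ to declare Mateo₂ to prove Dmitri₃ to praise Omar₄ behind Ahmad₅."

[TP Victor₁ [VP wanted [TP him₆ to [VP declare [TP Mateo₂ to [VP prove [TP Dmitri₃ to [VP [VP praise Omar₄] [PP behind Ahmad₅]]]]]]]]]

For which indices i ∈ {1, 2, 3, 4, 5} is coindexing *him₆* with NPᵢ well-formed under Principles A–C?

none

*him* is a pronoun, so Principle B applies: it must be free in its binding domain.
Binding domain of *him₆*: the matrix TP, whose subject is Victor₁.
*Victor₁* c-commands the pronoun within its binding domain → coindexation would violate Principle B.
*Mateo₂*: the pronoun c-commands this R-expression → coindexation would violate Principle C on *Mateo₂*.
*Dmitri₃*: the pronoun c-commands this R-expression → coindexation would violate Principle C on *Dmitri₃*.
*Omar₄*: the pronoun c-commands this R-expression → coindexation would violate Principle C on *Omar₄*.
*Ahmad₅*: the pronoun c-commands this R-expression → coindexation would violate Principle C on *Ahmad₅*.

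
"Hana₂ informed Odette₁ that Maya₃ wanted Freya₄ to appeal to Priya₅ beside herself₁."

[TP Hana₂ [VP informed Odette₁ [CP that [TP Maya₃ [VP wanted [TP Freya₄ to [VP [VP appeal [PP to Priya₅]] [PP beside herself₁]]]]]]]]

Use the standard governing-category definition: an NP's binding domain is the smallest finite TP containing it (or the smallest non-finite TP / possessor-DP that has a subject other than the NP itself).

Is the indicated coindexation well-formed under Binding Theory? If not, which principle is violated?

Principle A

The two coindexed NPs are *Odette₁* and *herself₁*.
*herself₁* is an anaphor. Principle A requires it to be bound within its binding domain — the embedded TP, whose subject is Freya₄.
Within that domain it is c-commanded by *Freya₄*, which does not share its index.
*Odette₁* does c-command the anaphor, but from outside its binding domain.
The anaphor is unbound in its domain → Principle A violation.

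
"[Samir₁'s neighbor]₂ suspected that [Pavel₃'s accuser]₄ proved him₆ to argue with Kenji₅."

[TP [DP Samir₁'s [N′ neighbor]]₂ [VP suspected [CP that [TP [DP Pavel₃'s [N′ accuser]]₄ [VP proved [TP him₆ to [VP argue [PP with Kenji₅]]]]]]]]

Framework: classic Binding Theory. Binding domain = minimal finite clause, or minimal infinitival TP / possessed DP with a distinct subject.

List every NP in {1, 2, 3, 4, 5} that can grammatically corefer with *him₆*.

{1, 2, 3}

*him* is a pronoun, so Principle B applies: it must be free in its binding domain.
Binding domain of *him₆*: the embedded TP, whose subject is [Pavel₃'s accuser]₄.
*Samir₁* and the pronoun do not c-command one another → neither Principle B nor Principle C is at stake; coindexation permitted.
*[Samir₁'s neighbor]₂* c-commands the pronoun but from outside its binding domain, and is not c-commanded by it → coindexation permitted.
*Pavel₃* and the pronoun do not c-command one another → neither Principle B nor Principle C is at stake; coindexation permitted.
*[Pavel₃'s accuser]₄* c-commands the pronoun within its binding domain → coindexation would violate Principle B.
*Kenji₅*: the pronoun c-commands this R-expression → coindexation would violate Principle C on *Kenji₅*.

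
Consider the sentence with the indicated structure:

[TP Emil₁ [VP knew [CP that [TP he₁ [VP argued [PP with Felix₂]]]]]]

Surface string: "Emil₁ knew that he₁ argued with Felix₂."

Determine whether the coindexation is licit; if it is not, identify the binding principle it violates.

The two coindexed NPs are *Emil₁* and *he₁*.
*he₁* is a pronoun; nothing c-commands it within its binding domain (the embedded TP.), so Principle B holds trivially.
*Emil₁* is an R-expression; *he₁* does not c-command it, and no other NP shares its index, so Principle C is satisfied.
All principles are respected.

grammatical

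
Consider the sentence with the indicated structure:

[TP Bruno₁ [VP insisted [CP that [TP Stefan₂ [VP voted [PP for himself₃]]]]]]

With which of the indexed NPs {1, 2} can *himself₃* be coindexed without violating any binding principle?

*himself* is an anaphor, so Principle A applies: it must be bound in its binding domain.
Binding domain of *himself₃*: the embedded TP, whose subject is Stefan₂.
*Bruno₁* c-commands the anaphor but is outside its binding domain → cannot satisfy Principle A.
*Stefan₂* c-commands the anaphor within its binding domain → licit binder.

{2}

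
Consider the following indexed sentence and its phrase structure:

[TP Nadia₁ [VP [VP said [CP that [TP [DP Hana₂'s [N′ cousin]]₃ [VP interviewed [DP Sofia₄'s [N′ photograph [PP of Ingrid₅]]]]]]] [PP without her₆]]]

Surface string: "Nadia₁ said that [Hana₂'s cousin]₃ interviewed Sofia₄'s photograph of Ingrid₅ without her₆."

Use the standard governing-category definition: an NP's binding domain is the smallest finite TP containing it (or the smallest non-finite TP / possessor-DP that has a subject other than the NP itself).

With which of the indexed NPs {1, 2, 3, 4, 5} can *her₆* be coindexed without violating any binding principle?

*her* is a pronoun, so Principle B applies: it must be free in its binding domain.
Binding domain of *her₆*: the matrix TP, whose subject is Nadia₁.
*Nadia₁* c-commands the pronoun within its binding domain → coindexation would violate Principle B.
*Hana₂* and the pronoun do not c-command one another → neither Principle B nor Principle C is at stake; coindexation permitted.
*[Hana₂'s cousin]₃* and the pronoun do not c-command one another → neither Principle B nor Principle C is at stake; coindexation permitted.
*Sofia₄* and the pronoun do not c-command one another → neither Principle B nor Principle C is at stake; coindexation permitted.
*Ingrid₅* and the pronoun do not c-command one another → neither Principle B nor Principle C is at stake; coindexation permitted.

{2, 3, 4, 5}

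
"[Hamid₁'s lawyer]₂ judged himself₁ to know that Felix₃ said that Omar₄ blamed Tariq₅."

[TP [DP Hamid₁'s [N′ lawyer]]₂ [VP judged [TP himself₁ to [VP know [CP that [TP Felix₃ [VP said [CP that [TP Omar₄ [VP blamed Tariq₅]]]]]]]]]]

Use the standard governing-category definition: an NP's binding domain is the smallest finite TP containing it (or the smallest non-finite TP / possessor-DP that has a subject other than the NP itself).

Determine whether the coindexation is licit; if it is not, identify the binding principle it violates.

Principle A

The two coindexed NPs are *Hamid₁* and *himself₁*.
*himself₁* is an anaphor. Principle A requires it to be bound within its binding domain — the matrix TP, whose subject is [Hamid₁'s lawyer]₂.
Within that domain it is c-commanded by *[Hamid₁'s lawyer]₂*, which does not share its index.
*Hamid₁* does not c-command the anaphor at all.
The anaphor is unbound in its domain → Principle A violation.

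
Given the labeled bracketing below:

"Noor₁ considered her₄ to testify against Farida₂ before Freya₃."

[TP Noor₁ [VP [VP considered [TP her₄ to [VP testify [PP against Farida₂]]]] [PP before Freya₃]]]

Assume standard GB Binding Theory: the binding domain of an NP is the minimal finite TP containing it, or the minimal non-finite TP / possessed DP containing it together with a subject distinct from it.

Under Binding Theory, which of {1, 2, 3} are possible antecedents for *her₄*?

{3}

*her* is a pronoun, so Principle B applies: it must be free in its binding domain.
Binding domain of *her₄*: the matrix TP, whose subject is Noor₁.
*Noor₁* c-commands the pronoun within its binding domain → coindexation would violate Principle B.
*Farida₂*: the pronoun c-commands this R-expression → coindexation would violate Principle C on *Farida₂*.
*Freya₃* and the pronoun do not c-command one another → neither Principle B nor Principle C is at stake; coindexation permitted.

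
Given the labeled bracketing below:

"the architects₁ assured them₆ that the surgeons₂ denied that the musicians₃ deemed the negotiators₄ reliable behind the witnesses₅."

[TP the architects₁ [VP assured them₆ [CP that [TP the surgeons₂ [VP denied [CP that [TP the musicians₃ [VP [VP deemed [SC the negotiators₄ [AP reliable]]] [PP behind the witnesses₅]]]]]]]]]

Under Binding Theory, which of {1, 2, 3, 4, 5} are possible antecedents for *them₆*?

none

*them* is a pronoun, so Principle B applies: it must be free in its binding domain.
Binding domain of *them₆*: the matrix TP, whose subject is the architects₁.
*the architects₁* c-commands the pronoun within its binding domain → coindexation would violate Principle B.
*the surgeons₂*: the pronoun c-commands this R-expression → coindexation would violate Principle C on *the surgeons₂*.
*the musicians₃*: the pronoun c-commands this R-expression → coindexation would violate Principle C on *the musicians₃*.
*the negotiators₄*: the pronoun c-commands this R-expression → coindexation would violate Principle C on *the negotiators₄*.
*the witnesses₅*: the pronoun c-commands this R-expression → coindexation would violate Principle C on *the witnesses₅*.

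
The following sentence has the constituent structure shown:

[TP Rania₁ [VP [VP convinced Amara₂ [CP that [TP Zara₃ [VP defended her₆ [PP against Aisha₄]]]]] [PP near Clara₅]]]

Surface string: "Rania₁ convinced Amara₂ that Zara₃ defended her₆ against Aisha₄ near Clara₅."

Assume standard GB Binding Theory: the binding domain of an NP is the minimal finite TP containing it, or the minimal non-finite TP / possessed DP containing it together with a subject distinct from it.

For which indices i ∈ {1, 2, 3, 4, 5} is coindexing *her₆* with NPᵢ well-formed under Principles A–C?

{1, 2, 5}

*her* is a pronoun, so Principle B applies: it must be free in its binding domain.
Binding domain of *her₆*: the embedded TP, whose subject is Zara₃.
*Rania₁* c-commands the pronoun but from outside its binding domain, and is not c-commanded by it → coindexation permitted.
*Amara₂* c-commands the pronoun but from outside its binding domain, and is not c-commanded by it → coindexation permitted.
*Zara₃* c-commands the pronoun within its binding domain → coindexation would violate Principle B.
*Aisha₄*: the pronoun c-commands this R-expression → coindexation would violate Principle C on *Aisha₄*.
*Clara₅* and the pronoun do not c-command one another → neither Principle B nor Principle C is at stake; coindexation permitted.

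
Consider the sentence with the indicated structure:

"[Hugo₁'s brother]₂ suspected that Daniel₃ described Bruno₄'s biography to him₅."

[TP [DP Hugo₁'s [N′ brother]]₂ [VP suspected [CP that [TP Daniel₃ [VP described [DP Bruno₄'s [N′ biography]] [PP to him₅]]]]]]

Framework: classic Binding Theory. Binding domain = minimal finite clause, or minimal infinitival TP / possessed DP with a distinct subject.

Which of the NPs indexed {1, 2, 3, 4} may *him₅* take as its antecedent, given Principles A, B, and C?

{1, 2, 4}

*him* is a pronoun, so Principle B applies: it must be free in its binding domain.
Binding domain of *him₅*: the embedded TP, whose subject is Daniel₃.
*Hugo₁* and the pronoun do not c-command one another → neither Principle B nor Principle C is at stake; coindexation permitted.
*[Hugo₁'s brother]₂* c-commands the pronoun but from outside its binding domain, and is not c-commanded by it → coindexation permitted.
*Daniel₃* c-commands the pronoun within its binding domain → coindexation would violate Principle B.
*Bruno₄* and the pronoun do not c-command one another → neither Principle B nor Principle C is at stake; coindexation permitted.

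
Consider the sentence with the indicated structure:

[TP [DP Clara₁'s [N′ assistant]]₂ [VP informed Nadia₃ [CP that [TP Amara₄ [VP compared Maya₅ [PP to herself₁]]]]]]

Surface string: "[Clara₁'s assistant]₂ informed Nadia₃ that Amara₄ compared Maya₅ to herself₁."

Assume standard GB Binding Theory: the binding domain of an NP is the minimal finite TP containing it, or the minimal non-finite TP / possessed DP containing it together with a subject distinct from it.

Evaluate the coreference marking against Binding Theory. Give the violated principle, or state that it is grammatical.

The two coindexed NPs are *Clara₁* and *herself₁*.
*herself₁* is an anaphor. Principle A requires it to be bound within its binding domain — the embedded TP, whose subject is Amara₄.
Within that domain it is c-commanded by *Amara₄*, *Maya₅*, none of which share its index.
*Clara₁* does not c-command the anaphor at all.
The anaphor is unbound in its domain → Principle A violation.

Principle A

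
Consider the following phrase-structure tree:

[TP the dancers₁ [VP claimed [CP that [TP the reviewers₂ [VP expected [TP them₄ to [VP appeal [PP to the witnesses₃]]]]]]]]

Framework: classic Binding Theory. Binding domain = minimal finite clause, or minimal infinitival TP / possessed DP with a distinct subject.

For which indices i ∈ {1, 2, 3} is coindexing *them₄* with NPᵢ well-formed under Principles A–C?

{1}

*them* is a pronoun, so Principle B applies: it must be free in its binding domain.
Binding domain of *them₄*: the embedded TP, whose subject is the reviewers₂.
*the dancers₁* c-commands the pronoun but from outside its binding domain, and is not c-commanded by it → coindexation permitted.
*the reviewers₂* c-commands the pronoun within its binding domain → coindexation would violate Principle B.
*the witnesses₃*: the pronoun c-commands this R-expression → coindexation would violate Principle C on *the witnesses₃*.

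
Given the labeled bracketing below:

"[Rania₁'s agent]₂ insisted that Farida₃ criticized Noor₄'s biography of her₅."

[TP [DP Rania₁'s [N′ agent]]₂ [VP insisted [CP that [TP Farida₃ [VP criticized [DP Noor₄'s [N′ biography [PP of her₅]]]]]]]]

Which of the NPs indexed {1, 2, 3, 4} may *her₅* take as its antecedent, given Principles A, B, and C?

*her* is a pronoun, so Principle B applies: it must be free in its binding domain.
Binding domain of *her₅*: the possessed DP, whose subject is Noor₄.
*Rania₁* and the pronoun do not c-command one another → neither Principle B nor Principle C is at stake; coindexation permitted.
*[Rania₁'s agent]₂* c-commands the pronoun but from outside its binding domain, and is not c-commanded by it → coindexation permitted.
*Farida₃* c-commands the pronoun but from outside its binding domain, and is not c-commanded by it → coindexation permitted.
*Noor₄* c-commands the pronoun within its binding domain → coindexation would violate Principle B.

{1, 2, 3}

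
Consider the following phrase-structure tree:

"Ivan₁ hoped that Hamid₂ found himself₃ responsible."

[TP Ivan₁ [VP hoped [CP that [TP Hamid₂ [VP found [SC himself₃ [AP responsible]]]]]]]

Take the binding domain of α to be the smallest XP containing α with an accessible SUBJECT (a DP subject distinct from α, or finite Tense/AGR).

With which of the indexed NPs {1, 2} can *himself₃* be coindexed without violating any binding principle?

*himself* is an anaphor, so Principle A applies: it must be bound in its binding domain.
Binding domain of *himself₃*: the embedded TP, whose subject is Hamid₂.
*Ivan₁* c-commands the anaphor but is outside its binding domain → cannot satisfy Principle A.
*Hamid₂* c-commands the anaphor within its binding domain → licit binder.

{2}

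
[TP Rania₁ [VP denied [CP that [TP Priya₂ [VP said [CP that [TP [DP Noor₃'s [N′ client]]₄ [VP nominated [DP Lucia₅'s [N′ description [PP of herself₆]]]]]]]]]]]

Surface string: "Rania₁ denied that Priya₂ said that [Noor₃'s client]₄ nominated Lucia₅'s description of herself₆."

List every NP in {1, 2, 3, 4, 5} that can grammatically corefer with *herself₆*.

*herself* is an anaphor, so Principle A applies: it must be bound in its binding domain.
Binding domain of *herself₆*: the possessed DP, whose subject is Lucia₅.
*Rania₁* c-commands the anaphor but is outside its binding domain → cannot satisfy Principle A.
*Priya₂* c-commands the anaphor but is outside its binding domain → cannot satisfy Principle A.
*Noor₃* does not c-command the anaphor → cannot bind it.
*[Noor₃'s client]₄* c-commands the anaphor but is outside its binding domain → cannot satisfy Principle A.
*Lucia₅* c-commands the anaphor within its binding domain → licit binder.

{5}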